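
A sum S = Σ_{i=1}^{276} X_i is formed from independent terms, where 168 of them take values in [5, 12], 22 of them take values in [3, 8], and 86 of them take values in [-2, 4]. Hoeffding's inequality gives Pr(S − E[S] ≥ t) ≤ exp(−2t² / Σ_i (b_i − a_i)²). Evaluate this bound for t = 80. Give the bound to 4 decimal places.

Σ(b_i − a_i)² = 168·7² + 22·5² + 86·6² = 11878.
Exponent = 2·80² / 11878 = 1.07762.
Bound = exp(−1.07762) = 0.34040.

0.3404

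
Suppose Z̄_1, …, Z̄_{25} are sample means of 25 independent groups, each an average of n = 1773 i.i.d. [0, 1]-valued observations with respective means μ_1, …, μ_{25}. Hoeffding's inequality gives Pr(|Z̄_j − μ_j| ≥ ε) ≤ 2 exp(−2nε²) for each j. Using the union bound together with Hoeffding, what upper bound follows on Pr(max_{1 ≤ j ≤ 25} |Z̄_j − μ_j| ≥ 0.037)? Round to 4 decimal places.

0.3897

Per-experiment Hoeffding bound: 2·exp(−2·1773·0.037²) = 2·exp(−4.85447) = 0.015587.
Union bound over 25 events: 25·0.015587 = 0.38967.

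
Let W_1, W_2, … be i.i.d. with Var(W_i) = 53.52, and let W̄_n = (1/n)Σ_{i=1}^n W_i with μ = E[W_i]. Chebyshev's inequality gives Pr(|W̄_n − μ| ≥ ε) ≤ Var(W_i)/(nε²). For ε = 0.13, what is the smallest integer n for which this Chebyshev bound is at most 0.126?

25134

Require 53.52/(n·0.13²) ≤ 0.126, i.e. n ≥ 53.52/(0.126·0.13²) = 25133.841.
The smallest integer n is 25134.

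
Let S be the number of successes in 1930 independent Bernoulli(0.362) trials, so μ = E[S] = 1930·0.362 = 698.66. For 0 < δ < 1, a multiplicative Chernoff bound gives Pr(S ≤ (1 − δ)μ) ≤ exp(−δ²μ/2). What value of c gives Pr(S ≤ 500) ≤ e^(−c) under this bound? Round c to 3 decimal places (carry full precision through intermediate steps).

Write 500 = (1 − δ)μ, so δ = 1 − 500/698.66 = 0.2843443…
Then the exponent is δ²μ/2 = (μ − 500)²/(2μ) = 28.243921.

28.244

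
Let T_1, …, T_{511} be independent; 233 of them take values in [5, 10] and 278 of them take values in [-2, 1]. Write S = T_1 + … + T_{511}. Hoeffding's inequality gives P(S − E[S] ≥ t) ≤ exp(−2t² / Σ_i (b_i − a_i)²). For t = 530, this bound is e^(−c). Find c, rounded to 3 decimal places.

Σ(b_i − a_i)² = 233·5² + 278·3² = 8327.
c = 2t² / 8327 = 2·530² / 8327 = 67.4673.

67.467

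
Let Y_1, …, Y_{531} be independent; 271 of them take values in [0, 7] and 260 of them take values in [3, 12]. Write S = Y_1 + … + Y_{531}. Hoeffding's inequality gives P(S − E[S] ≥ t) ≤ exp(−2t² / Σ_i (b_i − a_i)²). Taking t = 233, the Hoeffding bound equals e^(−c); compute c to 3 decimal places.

Σ(b_i − a_i)² = 271·7² + 260·9² = 34339.
c = 2t² / 34339 = 2·233² / 34339 = 3.1619.

3.162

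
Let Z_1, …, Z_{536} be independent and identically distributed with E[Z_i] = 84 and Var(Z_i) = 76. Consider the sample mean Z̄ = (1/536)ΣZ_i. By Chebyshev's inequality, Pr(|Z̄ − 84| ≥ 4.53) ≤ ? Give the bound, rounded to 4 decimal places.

0.0069

Var(Z̄) = Var(Z_i)/n = 76/536 = 0.14179.
Chebyshev: Pr(|Z̄ − 84| ≥ 4.53) ≤ Var(Z̄)/(4.53)² = 76/(536·4.53²) = 0.0069.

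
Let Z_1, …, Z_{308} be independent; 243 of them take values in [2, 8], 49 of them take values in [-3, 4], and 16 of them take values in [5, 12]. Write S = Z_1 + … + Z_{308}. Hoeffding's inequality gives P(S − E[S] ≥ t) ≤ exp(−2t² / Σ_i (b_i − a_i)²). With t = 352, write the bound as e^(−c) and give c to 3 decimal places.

Σ(b_i − a_i)² = 243·6² + 49·7² + 16·7² = 11933.
c = 2t² / 11933 = 2·352² / 11933 = 20.7666.

20.767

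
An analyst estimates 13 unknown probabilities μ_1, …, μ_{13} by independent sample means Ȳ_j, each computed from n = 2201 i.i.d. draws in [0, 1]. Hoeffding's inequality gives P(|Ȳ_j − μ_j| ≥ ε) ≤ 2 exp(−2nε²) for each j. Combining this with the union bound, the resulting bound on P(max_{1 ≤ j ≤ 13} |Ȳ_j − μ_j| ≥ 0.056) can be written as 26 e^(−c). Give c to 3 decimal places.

Union bound over the 13 events: P(max_{1 ≤ j ≤ 13} |Ȳ_j − μ_j| ≥ 0.056) ≤ 13·2·exp(−2nε²) = 26 exp(−2·2201·0.056²).
So c = 2·2201·0.056² = 13.8047.

13.805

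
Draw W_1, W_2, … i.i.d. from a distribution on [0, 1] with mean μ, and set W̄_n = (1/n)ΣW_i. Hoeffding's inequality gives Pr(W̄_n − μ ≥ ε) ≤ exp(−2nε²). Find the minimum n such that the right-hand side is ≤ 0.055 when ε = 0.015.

Require exp(−2nε²) ≤ 0.055, i.e. 2nε² ≥ ln(1/0.055) = 2.900422.
So n ≥ 2.900422 / (2·0.015²) = 6445.382.
The smallest integer n is 6446.

6446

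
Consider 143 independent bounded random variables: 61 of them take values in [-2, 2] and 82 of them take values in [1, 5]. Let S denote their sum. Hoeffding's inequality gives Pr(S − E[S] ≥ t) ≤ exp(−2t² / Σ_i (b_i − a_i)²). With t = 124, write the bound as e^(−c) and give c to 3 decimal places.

13.441

Σ(b_i − a_i)² = 61·4² + 82·4² = 2288.
c = 2t² / 2288 = 2·124² / 2288 = 13.4406.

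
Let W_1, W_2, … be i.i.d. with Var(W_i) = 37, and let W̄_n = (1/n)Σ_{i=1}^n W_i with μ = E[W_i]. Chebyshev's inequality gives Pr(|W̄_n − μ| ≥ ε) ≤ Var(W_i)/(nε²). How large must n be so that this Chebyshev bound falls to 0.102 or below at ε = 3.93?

Require 37/(n·3.93²) ≤ 0.102, i.e. n ≥ 37/(0.102·3.93²) = 23.486.
The smallest integer n is 24.

24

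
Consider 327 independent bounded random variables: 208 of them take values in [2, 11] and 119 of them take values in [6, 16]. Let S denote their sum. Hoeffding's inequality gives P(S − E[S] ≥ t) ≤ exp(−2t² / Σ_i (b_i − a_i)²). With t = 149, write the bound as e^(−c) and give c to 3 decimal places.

1.545

Σ(b_i − a_i)² = 208·9² + 119·10² = 28748.
c = 2t² / 28748 = 2·149² / 28748 = 1.5445.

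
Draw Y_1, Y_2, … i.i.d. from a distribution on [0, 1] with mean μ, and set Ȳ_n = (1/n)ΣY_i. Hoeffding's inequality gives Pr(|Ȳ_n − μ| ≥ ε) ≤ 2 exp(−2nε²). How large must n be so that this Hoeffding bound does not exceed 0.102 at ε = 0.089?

188

Require 2·exp(−2nε²) ≤ 0.102, i.e. 2nε² ≥ ln(2/0.102) = 2.975930.
So n ≥ 2.975930 / (2·0.089²) = 187.851.
The smallest integer n is 188.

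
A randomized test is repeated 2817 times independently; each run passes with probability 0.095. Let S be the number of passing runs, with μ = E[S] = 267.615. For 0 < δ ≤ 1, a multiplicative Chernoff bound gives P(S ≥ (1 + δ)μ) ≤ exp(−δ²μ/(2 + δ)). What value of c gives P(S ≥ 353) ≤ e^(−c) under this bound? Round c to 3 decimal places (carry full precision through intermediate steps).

11.747

Write 353 = (1 + δ)μ, so δ = 353/267.615 − 1 = 0.3190591…
Then the exponent is δ²μ/(2 + δ) = (353 − μ)² / (μ·(2 + δ)) = 11.747377.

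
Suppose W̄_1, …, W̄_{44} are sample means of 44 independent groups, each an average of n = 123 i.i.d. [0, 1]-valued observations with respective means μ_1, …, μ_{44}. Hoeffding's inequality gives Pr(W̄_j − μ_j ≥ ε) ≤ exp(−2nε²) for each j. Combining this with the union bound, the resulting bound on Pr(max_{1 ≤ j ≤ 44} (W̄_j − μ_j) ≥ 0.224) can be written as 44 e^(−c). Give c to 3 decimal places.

12.343

Union bound over the 44 events: Pr(max_{1 ≤ j ≤ 44} (W̄_j − μ_j) ≥ 0.224) ≤ 44·exp(−2nε²) = 44 exp(−2·123·0.224²).
So c = 2·123·0.224² = 12.3433.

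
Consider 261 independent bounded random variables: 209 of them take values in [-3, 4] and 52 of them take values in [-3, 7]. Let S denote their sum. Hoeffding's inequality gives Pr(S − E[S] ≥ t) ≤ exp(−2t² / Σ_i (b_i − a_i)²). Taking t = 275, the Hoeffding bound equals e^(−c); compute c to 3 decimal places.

Σ(b_i − a_i)² = 209·7² + 52·10² = 15441.
c = 2t² / 15441 = 2·275² / 15441 = 9.7954.

9.795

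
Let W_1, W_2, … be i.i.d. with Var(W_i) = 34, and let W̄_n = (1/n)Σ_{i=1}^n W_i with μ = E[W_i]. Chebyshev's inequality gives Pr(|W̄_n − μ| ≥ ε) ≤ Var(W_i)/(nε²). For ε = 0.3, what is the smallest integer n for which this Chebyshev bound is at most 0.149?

2536

Require 34/(n·0.3²) ≤ 0.149, i.e. n ≥ 34/(0.149·0.3²) = 2535.421.
The smallest integer n is 2536.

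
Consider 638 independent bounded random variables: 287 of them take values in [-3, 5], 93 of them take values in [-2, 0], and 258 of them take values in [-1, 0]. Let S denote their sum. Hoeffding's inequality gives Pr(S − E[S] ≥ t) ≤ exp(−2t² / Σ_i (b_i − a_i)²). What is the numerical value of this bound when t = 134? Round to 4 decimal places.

Σ(b_i − a_i)² = 287·8² + 93·2² + 258·1² = 18998.
Exponent = 2·134² / 18998 = 1.89030.
Bound = exp(−1.89030) = 0.15103.

0.1510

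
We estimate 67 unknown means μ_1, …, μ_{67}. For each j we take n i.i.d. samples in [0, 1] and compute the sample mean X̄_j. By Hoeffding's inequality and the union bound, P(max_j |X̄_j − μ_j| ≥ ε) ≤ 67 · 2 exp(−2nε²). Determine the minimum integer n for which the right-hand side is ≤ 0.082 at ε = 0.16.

Need 2·67·exp(−2nε²) ≤ 0.082, i.e. exp(−2nε²) ≤ 0.082/134.
So 2nε² ≥ ln(134/0.082) = 7.398876.
Hence n ≥ 7.398876/(2·0.16²) = 144.509.
The smallest integer n is 145.

145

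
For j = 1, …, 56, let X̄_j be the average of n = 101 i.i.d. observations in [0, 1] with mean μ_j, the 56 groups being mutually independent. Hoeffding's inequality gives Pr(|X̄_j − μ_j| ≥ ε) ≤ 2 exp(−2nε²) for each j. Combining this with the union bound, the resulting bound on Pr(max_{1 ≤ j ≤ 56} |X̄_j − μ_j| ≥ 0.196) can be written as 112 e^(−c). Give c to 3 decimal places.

7.760

Union bound over the 56 events: Pr(max_{1 ≤ j ≤ 56} |X̄_j − μ_j| ≥ 0.196) ≤ 56·2·exp(−2nε²) = 112 exp(−2·101·0.196²).
So c = 2·101·0.196² = 7.7600.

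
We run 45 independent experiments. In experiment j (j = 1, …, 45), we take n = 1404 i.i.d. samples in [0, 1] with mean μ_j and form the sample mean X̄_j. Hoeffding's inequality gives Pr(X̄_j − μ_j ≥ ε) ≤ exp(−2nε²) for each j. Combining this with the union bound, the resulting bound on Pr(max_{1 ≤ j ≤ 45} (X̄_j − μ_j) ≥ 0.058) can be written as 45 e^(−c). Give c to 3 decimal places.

Union bound over the 45 events: Pr(max_{1 ≤ j ≤ 45} (X̄_j − μ_j) ≥ 0.058) ≤ 45·exp(−2nε²) = 45 exp(−2·1404·0.058²).
So c = 2·1404·0.058² = 9.4461.

9.446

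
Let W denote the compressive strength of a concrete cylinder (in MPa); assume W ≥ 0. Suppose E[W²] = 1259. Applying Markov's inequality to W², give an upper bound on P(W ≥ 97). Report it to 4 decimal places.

Since W ≥ 0, the event {W ≥ 97} is the same as {W² ≥ 9409}.
Markov's inequality applied to W² gives P(W² ≥ 9409) ≤ E[W²]/9409 = 1259/9409 = 0.1338.

0.1338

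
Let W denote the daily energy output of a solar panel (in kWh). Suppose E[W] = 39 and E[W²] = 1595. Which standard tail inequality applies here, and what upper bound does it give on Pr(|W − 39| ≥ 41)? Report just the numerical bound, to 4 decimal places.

The first two moments determine the variance, so Chebyshev's inequality is the sharpest standard bound available.
Var(W) = E[W²] − (E[W])² = 1595 − 1521 = 74.
Chebyshev's inequality: Pr(|W − μ| ≥ t) ≤ Var(W)/t² = 74/1681 = 0.0440.

0.0440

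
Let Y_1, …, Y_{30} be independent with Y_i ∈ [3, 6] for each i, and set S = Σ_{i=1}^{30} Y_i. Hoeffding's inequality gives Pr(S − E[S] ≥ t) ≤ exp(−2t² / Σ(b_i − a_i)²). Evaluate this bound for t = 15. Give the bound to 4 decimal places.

Σ(b_i − a_i)² = 30·(3)² = 270.
Exponent = 2·15²/270 = 1.6667.
Bound = exp(−1.6667) = 0.18888.

0.1889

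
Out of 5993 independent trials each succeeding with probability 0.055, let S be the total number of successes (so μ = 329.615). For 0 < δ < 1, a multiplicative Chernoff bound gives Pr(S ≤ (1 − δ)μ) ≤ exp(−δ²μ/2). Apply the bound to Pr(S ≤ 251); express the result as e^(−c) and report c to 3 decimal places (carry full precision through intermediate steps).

Write 251 = (1 − δ)μ, so δ = 1 − 251/329.615 = 0.2385055…
Then the exponent is δ²μ/2 = (μ − 251)²/(2μ) = 9.375056.

9.375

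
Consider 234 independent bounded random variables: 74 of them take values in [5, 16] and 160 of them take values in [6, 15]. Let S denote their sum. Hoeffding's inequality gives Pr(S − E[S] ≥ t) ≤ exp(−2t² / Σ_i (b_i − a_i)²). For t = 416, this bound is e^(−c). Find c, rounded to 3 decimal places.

Σ(b_i − a_i)² = 74·11² + 160·9² = 21914.
c = 2t² / 21914 = 2·416² / 21914 = 15.7941.

15.794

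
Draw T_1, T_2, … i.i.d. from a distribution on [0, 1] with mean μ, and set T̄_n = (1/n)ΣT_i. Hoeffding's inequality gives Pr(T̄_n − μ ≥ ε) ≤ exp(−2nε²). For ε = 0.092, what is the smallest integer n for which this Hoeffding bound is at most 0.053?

Require exp(−2nε²) ≤ 0.053, i.e. 2nε² ≥ ln(1/0.053) = 2.937463.
So n ≥ 2.937463 / (2·0.092²) = 173.527.
The smallest integer n is 174.

174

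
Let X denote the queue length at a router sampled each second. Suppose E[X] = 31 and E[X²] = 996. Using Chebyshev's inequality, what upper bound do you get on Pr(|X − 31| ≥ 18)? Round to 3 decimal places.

0.108

Var(X) = E[X²] − (E[X])² = 996 − 961 = 35.
Chebyshev's inequality: Pr(|X − μ| ≥ t) ≤ Var(X)/t² = 35/324 = 0.1080.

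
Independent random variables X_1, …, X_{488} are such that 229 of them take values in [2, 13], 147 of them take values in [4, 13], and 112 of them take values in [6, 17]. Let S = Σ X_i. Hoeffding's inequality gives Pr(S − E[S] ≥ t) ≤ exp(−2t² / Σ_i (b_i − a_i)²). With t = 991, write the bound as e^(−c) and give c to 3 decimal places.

36.943

Σ(b_i − a_i)² = 229·11² + 147·9² + 112·11² = 53168.
c = 2t² / 53168 = 2·991² / 53168 = 36.9426.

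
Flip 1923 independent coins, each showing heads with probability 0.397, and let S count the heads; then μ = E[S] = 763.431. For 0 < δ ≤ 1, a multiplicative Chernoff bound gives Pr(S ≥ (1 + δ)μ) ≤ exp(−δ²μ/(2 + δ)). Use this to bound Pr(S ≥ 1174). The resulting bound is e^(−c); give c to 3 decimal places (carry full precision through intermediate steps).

87.005

Write 1174 = (1 + δ)μ, so δ = 1174/763.431 − 1 = 0.5377945…
Then the exponent is δ²μ/(2 + δ) = (1174 − μ)² / (μ·(2 + δ)) = 87.005371.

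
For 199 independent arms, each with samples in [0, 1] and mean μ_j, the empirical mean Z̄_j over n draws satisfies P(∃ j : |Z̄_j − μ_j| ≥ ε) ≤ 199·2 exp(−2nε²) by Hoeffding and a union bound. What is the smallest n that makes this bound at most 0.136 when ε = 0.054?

Need 2·199·exp(−2nε²) ≤ 0.136, i.e. exp(−2nε²) ≤ 0.136/398.
So 2nε² ≥ ln(398/0.136) = 7.981552.
Hence n ≥ 7.981552/(2·0.054²) = 1368.579.
The smallest integer n is 1369.

1369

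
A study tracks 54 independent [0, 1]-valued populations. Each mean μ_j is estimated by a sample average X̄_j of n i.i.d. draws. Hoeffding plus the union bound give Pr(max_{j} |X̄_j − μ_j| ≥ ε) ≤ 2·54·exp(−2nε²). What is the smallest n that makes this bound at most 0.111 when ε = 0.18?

Need 2·54·exp(−2nε²) ≤ 0.111, i.e. exp(−2nε²) ≤ 0.111/108.
So 2nε² ≥ ln(108/0.111) = 6.880356.
Hence n ≥ 6.880356/(2·0.18²) = 106.178.
The smallest integer n is 107.

107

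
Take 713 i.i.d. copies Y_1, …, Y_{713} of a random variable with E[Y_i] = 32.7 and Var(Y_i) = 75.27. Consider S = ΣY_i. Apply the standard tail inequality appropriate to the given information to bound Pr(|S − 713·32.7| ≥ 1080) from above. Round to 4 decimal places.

0.0460

With mean and variance of each term known, Chebyshev's inequality bounds the deviation of the sum (or sample mean).
Var(S) = n·Var(Y_i) = 713·75.27 = 53667.51.
Chebyshev: Pr(|S − 713·32.7| ≥ 1080) ≤ Var(S)/1080² = 53667.51/1166400 = 0.0460.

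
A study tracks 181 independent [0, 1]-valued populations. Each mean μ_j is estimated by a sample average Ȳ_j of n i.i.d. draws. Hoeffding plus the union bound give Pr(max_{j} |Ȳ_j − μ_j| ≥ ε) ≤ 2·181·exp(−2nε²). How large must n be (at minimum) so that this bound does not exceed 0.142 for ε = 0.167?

Need 2·181·exp(−2nε²) ≤ 0.142, i.e. exp(−2nε²) ≤ 0.142/362.
So 2nε² ≥ ln(362/0.142) = 7.843572.
Hence n ≥ 7.843572/(2·0.167²) = 140.621.
The smallest integer n is 141.

141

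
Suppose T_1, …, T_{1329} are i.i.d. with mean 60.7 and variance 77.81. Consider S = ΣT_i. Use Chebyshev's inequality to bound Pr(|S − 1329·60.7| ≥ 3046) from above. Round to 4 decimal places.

0.0111

Var(S) = n·Var(T_i) = 1329·77.81 = 103409.49.
Chebyshev: Pr(|S − 1329·60.7| ≥ 3046) ≤ Var(S)/3046² = 103409.49/9278116 = 0.0111.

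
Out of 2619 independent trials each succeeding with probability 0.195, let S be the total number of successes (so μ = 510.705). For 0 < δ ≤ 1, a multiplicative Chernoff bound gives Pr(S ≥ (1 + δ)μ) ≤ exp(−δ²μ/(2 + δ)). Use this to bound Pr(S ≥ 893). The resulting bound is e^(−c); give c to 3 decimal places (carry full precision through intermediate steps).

104.117

Write 893 = (1 + δ)μ, so δ = 893/510.705 − 1 = 0.7485633…
Then the exponent is δ²μ/(2 + δ) = (893 − μ)² / (μ·(2 + δ)) = 104.116938.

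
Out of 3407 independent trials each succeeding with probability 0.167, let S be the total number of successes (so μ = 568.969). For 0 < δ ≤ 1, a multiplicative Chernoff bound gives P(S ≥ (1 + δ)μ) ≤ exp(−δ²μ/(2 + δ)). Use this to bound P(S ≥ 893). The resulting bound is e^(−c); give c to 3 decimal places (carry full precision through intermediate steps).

Write 893 = (1 + δ)μ, so δ = 893/568.969 − 1 = 0.5695055…
Then the exponent is δ²μ/(2 + δ) = (893 − μ)² / (μ·(2 + δ)) = 71.818273.

71.818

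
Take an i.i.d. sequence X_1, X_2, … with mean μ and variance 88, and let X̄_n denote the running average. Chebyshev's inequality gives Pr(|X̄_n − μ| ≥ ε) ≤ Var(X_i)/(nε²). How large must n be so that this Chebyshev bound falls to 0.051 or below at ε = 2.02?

423

Require 88/(n·2.02²) ≤ 0.051, i.e. n ≥ 88/(0.051·2.02²) = 422.873.
The smallest integer n is 423.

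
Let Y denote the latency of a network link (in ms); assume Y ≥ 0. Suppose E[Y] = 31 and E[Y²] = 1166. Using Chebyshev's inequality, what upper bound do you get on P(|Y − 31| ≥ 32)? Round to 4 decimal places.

0.2002

Var(Y) = E[Y²] − (E[Y])² = 1166 − 961 = 205.
Chebyshev's inequality: P(|Y − μ| ≥ t) ≤ Var(Y)/t² = 205/1024 = 0.2002.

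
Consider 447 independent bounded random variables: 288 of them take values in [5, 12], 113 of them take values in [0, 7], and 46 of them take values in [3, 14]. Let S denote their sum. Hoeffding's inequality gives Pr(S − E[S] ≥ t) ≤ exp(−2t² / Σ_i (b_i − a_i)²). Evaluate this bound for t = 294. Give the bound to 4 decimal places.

0.0011

Σ(b_i − a_i)² = 288·7² + 113·7² + 46·11² = 25215.
Exponent = 2·294² / 25215 = 6.85592.
Bound = exp(−6.85592) = 0.00105.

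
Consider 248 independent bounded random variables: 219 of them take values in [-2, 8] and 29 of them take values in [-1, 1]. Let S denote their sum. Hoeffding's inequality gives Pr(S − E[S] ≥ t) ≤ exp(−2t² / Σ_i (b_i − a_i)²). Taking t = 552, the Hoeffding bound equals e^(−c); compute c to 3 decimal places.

Σ(b_i − a_i)² = 219·10² + 29·2² = 22016.
c = 2t² / 22016 = 2·552² / 22016 = 27.6802.

27.680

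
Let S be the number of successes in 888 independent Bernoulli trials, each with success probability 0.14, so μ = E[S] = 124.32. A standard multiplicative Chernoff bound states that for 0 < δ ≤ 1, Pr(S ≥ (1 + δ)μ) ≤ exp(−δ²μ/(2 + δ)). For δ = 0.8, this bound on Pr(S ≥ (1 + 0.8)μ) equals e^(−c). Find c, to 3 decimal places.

28.416

c = δ²μ/(2 + δ) = 0.8²·124.32/(2 + 0.8) = 28.4160.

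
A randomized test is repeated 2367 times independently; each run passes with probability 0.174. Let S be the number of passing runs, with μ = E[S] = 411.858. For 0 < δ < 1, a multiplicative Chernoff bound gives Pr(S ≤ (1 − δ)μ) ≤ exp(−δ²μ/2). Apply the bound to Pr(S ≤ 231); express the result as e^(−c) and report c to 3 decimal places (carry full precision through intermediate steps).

Write 231 = (1 − δ)μ, so δ = 1 − 231/411.858 = 0.4391271…
Then the exponent is δ²μ/2 = (μ − 231)²/(2μ) = 39.709823.

39.710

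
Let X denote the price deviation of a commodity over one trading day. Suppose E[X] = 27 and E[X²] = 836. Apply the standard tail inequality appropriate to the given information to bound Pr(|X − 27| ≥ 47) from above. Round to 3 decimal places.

0.048

The first two moments determine the variance, so Chebyshev's inequality is the sharpest standard bound available.
Var(X) = E[X²] − (E[X])² = 836 − 729 = 107.
Chebyshev's inequality: Pr(|X − μ| ≥ t) ≤ Var(X)/t² = 107/2209 = 0.0484.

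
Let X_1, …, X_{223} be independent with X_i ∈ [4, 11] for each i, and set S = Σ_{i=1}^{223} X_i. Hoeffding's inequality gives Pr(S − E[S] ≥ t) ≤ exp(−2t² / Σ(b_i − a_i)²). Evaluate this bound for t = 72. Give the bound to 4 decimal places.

0.3872

Σ(b_i − a_i)² = 223·(7)² = 10927.
Exponent = 2·72²/10927 = 0.9488.
Bound = exp(−0.9488) = 0.38719.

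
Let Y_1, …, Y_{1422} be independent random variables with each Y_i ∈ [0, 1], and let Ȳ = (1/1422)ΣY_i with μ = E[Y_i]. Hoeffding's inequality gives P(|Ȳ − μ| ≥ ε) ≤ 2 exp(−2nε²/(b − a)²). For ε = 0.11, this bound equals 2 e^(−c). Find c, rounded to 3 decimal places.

c = 2nε²/(b − a)² = 2·1422·0.11² / 1² = 34.4124.

34.412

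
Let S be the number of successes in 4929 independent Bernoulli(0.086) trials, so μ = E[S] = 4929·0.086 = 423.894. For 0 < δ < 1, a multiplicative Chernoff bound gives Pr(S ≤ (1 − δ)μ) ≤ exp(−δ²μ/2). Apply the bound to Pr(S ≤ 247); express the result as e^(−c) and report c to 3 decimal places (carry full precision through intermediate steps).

36.910

Write 247 = (1 − δ)μ, so δ = 1 − 247/423.894 = 0.4173072…
Then the exponent is δ²μ/2 = (μ − 247)²/(2μ) = 36.909566.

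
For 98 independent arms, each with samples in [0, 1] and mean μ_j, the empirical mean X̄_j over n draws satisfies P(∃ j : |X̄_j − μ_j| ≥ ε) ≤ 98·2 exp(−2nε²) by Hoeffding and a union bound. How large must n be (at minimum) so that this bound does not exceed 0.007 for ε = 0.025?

Need 2·98·exp(−2nε²) ≤ 0.007, i.e. exp(−2nε²) ≤ 0.007/196.
So 2nε² ≥ ln(196/0.007) = 10.239960.
Hence n ≥ 10.239960/(2·0.025²) = 8191.968.
The smallest integer n is 8192.

8192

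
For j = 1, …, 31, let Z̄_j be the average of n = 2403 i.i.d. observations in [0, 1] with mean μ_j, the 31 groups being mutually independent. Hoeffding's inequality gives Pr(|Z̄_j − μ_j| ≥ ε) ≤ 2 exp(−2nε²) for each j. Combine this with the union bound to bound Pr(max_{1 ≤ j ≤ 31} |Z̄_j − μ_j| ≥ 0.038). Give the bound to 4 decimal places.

0.0600

Per-experiment Hoeffding bound: 2·exp(−2·2403·0.038²) = 2·exp(−6.93986) = 0.0019368.
Union bound over 31 events: 31·0.0019368 = 0.06004.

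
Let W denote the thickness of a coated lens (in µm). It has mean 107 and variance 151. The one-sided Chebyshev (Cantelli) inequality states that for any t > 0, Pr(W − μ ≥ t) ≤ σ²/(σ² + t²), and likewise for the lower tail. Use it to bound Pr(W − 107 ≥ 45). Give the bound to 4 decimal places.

0.0694

Here σ² = 151 and t = 45, so σ² + t² = 2176.
Cantelli's bound: 151/2176 = 0.0694.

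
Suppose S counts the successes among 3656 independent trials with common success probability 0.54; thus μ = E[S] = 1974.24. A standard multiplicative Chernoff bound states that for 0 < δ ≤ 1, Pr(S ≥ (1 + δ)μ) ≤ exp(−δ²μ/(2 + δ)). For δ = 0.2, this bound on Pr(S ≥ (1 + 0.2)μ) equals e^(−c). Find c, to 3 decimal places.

35.895

c = δ²μ/(2 + δ) = 0.2²·1974.24/(2 + 0.2) = 35.8953.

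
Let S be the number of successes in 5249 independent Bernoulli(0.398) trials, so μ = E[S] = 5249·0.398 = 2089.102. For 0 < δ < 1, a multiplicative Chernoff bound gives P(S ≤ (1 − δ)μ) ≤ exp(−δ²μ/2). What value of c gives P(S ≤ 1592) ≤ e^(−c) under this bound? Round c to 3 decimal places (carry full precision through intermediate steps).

Write 1592 = (1 − δ)μ, so δ = 1 − 1592/2089.102 = 0.2379501…
Then the exponent is δ²μ/2 = (μ − 1592)²/(2μ) = 59.142732.

59.143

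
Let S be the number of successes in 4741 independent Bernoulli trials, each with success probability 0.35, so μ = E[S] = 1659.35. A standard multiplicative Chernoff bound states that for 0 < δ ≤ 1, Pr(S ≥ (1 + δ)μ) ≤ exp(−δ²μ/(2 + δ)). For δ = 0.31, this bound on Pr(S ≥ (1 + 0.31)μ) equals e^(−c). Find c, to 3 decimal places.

69.032

c = δ²μ/(2 + δ) = 0.31²·1659.35/(2 + 0.31) = 69.0318.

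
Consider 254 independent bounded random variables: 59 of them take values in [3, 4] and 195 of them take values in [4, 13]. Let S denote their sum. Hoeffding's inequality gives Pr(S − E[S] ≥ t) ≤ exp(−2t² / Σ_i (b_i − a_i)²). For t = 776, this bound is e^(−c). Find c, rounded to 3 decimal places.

75.965

Σ(b_i − a_i)² = 59·1² + 195·9² = 15854.
c = 2t² / 15854 = 2·776² / 15854 = 75.9652.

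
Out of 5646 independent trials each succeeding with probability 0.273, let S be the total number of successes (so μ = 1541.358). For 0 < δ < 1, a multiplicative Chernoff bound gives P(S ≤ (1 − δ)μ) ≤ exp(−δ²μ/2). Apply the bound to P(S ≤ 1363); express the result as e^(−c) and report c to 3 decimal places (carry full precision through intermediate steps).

Write 1363 = (1 − δ)μ, so δ = 1 − 1363/1541.358 = 0.1157148…
Then the exponent is δ²μ/2 = (μ − 1363)²/(2μ) = 10.319334.

10.319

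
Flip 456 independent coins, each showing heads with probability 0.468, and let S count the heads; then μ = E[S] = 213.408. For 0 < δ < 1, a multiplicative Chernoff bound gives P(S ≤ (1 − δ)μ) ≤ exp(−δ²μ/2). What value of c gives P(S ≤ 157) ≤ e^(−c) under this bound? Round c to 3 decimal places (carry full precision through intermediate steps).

Write 157 = (1 − δ)μ, so δ = 1 − 157/213.408 = 0.26432…
Then the exponent is δ²μ/2 = (μ − 157)²/(2μ) = 7.454881.

7.455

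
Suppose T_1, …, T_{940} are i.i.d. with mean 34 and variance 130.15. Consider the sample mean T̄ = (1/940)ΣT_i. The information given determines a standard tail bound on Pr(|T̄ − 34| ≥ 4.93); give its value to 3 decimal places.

0.006

With mean and variance of each term known, Chebyshev's inequality bounds the deviation of the sum (or sample mean).
Var(T̄) = Var(T_i)/n = 130.15/940 = 0.13846.
Chebyshev: Pr(|T̄ − 34| ≥ 4.93) ≤ Var(T̄)/(4.93)² = 130.15/(940·4.93²) = 0.0057.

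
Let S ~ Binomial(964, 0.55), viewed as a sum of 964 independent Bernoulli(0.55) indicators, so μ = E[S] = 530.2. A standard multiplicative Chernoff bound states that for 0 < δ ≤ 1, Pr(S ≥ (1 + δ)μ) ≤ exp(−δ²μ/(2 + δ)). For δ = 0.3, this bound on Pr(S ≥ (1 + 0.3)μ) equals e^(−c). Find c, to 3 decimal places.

c = δ²μ/(2 + δ) = 0.3²·530.2/(2 + 0.3) = 20.7470.

20.747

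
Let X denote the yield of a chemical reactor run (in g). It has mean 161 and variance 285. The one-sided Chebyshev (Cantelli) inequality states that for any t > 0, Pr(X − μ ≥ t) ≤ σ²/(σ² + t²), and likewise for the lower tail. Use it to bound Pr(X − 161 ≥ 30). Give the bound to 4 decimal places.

0.2405

Here σ² = 285 and t = 30, so σ² + t² = 1185.
Cantelli's bound: 285/1185 = 0.2405.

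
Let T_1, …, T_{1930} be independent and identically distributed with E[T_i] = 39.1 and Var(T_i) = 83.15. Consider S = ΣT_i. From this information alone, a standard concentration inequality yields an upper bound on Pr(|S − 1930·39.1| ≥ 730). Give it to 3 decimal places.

With mean and variance of each term known, Chebyshev's inequality bounds the deviation of the sum (or sample mean).
Var(S) = n·Var(T_i) = 1930·83.15 = 160479.5.
Chebyshev: Pr(|S − 1930·39.1| ≥ 730) ≤ Var(S)/730² = 160479.5/532900 = 0.3011.

0.301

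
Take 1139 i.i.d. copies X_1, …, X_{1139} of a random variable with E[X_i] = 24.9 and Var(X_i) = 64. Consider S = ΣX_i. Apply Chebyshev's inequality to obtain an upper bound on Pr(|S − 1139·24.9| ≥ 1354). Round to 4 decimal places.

0.0398

Var(S) = n·Var(X_i) = 1139·64 = 72896.
Chebyshev: Pr(|S − 1139·24.9| ≥ 1354) ≤ Var(S)/1354² = 72896/1833316 = 0.0398.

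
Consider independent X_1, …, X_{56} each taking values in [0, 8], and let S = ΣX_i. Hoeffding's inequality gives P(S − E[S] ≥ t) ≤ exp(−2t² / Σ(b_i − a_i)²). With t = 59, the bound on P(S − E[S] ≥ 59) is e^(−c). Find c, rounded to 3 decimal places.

1.943

Σ(b_i − a_i)² = 56·(8)² = 3584.
c = 2t²/3584 = 2·59²/3584 = 1.9425.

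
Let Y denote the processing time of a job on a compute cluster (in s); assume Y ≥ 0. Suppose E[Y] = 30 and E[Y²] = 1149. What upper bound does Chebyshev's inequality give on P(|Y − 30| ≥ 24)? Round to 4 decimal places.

0.4323

Var(Y) = E[Y²] − (E[Y])² = 1149 − 900 = 249.
Chebyshev's inequality: P(|Y − μ| ≥ t) ≤ Var(Y)/t² = 249/576 = 0.4323.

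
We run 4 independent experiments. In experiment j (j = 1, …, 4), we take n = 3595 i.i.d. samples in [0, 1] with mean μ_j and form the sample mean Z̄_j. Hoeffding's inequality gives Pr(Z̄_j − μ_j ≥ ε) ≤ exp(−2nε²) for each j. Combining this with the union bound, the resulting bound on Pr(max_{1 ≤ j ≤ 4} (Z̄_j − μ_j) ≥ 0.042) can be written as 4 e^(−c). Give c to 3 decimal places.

12.683

Union bound over the 4 events: Pr(max_{1 ≤ j ≤ 4} (Z̄_j − μ_j) ≥ 0.042) ≤ 4·exp(−2nε²) = 4 exp(−2·3595·0.042²).
So c = 2·3595·0.042² = 12.6832.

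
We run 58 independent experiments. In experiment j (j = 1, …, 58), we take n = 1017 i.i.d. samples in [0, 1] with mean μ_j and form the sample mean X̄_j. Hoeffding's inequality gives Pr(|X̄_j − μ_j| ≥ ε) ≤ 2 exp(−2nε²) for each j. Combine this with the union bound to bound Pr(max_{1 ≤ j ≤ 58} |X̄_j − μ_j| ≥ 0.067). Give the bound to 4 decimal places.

Per-experiment Hoeffding bound: 2·exp(−2·1017·0.067²) = 2·exp(−9.13063) = 0.0002166.
Union bound over 58 events: 58·0.0002166 = 0.01256.

0.0126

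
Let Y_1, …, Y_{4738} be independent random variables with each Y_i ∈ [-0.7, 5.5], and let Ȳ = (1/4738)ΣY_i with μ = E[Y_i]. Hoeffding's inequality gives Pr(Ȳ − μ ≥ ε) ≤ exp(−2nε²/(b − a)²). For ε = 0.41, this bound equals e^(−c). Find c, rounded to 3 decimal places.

c = 2nε²/(b − a)² = 2·4738·0.41² / 6.2² = 41.4390.

41.439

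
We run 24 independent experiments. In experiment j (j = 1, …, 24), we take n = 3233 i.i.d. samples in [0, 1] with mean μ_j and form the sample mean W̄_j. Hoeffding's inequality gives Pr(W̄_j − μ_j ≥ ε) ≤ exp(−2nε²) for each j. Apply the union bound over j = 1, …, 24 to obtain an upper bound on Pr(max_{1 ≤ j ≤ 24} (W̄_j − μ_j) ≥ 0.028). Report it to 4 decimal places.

Per-experiment Hoeffding bound: exp(−2·3233·0.028²) = exp(−5.06934) = 0.0062865.
Union bound over 24 events: 24·0.0062865 = 0.15088.

0.1509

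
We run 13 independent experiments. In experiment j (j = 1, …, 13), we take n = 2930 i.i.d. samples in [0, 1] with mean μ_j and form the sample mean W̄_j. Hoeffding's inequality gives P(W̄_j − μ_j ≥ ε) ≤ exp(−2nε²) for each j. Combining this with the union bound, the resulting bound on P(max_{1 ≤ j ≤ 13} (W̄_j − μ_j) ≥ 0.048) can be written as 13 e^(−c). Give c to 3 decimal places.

13.501

Union bound over the 13 events: P(max_{1 ≤ j ≤ 13} (W̄_j − μ_j) ≥ 0.048) ≤ 13·exp(−2nε²) = 13 exp(−2·2930·0.048²).
So c = 2·2930·0.048² = 13.5014.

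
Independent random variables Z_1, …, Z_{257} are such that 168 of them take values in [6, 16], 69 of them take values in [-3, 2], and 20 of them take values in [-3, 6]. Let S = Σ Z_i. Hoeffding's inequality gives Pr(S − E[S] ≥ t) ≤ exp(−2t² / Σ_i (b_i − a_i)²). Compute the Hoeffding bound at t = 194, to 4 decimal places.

Σ(b_i − a_i)² = 168·10² + 69·5² + 20·9² = 20145.
Exponent = 2·194² / 20145 = 3.73651.
Bound = exp(−3.73651) = 0.02384.

0.0238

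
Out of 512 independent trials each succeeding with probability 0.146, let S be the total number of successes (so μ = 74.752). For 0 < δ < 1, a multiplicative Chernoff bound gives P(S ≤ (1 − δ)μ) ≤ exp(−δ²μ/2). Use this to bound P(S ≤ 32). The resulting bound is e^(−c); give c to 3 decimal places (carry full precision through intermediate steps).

12.225

Write 32 = (1 − δ)μ, so δ = 1 − 32/74.752 = 0.5719178…
Then the exponent is δ²μ/2 = (μ − 32)²/(2μ) = 12.225315.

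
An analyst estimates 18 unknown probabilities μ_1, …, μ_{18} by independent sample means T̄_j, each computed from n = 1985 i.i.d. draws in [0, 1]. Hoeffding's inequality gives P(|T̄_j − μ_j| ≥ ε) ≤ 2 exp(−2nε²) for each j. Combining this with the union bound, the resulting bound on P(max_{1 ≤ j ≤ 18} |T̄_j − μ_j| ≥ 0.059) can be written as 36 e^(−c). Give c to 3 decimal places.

13.820

Union bound over the 18 events: P(max_{1 ≤ j ≤ 18} |T̄_j − μ_j| ≥ 0.059) ≤ 18·2·exp(−2nε²) = 36 exp(−2·1985·0.059²).
So c = 2·1985·0.059² = 13.8196.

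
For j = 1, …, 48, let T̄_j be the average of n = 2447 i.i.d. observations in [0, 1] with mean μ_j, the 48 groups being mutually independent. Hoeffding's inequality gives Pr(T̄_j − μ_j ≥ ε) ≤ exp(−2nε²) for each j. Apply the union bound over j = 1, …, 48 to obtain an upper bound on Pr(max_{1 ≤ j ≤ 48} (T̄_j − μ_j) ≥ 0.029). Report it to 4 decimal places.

Per-experiment Hoeffding bound: exp(−2·2447·0.029²) = exp(−4.11585) = 0.016312.
Union bound over 48 events: 48·0.016312 = 0.78298.

0.7830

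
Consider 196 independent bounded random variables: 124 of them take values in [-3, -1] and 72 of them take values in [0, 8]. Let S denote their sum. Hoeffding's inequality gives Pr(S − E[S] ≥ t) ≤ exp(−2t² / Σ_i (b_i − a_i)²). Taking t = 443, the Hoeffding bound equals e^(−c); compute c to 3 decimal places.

76.900

Σ(b_i − a_i)² = 124·2² + 72·8² = 5104.
c = 2t² / 5104 = 2·443² / 5104 = 76.9001.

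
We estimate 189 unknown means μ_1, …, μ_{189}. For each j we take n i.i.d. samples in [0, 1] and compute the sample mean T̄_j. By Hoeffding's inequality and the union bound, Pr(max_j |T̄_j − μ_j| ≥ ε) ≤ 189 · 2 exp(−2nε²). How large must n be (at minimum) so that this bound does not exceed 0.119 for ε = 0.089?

509

Need 2·189·exp(−2nε²) ≤ 0.119, i.e. exp(−2nε²) ≤ 0.119/378.
So 2nε² ≥ ln(378/0.119) = 8.063526.
Hence n ≥ 8.063526/(2·0.089²) = 508.997.
The smallest integer n is 509.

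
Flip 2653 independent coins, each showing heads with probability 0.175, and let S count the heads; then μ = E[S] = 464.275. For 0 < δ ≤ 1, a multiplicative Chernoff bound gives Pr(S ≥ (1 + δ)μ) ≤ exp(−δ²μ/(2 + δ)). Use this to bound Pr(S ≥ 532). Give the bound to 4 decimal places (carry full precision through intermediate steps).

Write 532 = (1 + δ)μ, so δ = 532/464.275 − 1 = 0.1458726…
Then the exponent is δ²μ/(2 + δ) = (532 − μ)² / (μ·(2 + δ)) = 4.603825.
Bound = exp(−4.603825) = 0.01001.

0.0100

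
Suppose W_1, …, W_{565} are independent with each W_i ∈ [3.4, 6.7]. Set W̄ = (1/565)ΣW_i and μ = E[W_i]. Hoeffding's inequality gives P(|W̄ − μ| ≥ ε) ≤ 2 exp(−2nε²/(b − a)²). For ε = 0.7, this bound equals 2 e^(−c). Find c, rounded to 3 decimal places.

50.845

c = 2nε²/(b − a)² = 2·565·0.7² / 3.3² = 50.8448.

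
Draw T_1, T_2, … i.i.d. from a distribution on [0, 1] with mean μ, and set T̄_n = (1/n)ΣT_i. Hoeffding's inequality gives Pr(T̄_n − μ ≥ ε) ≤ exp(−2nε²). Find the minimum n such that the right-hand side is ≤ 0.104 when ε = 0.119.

80

Require exp(−2nε²) ≤ 0.104, i.e. 2nε² ≥ ln(1/0.104) = 2.263364.
So n ≥ 2.263364 / (2·0.119²) = 79.915.
The smallest integer n is 80.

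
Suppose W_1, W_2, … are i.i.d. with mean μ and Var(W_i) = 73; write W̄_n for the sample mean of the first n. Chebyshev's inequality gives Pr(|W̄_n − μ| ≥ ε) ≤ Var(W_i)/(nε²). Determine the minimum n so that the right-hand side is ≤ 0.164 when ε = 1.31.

Require 73/(n·1.31²) ≤ 0.164, i.e. n ≥ 73/(0.164·1.31²) = 259.380.
The smallest integer n is 260.

260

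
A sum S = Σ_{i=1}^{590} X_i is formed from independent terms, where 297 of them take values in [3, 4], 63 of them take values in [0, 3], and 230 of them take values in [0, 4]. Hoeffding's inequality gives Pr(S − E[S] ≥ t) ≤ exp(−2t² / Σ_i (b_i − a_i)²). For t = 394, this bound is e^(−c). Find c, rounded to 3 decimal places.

Σ(b_i − a_i)² = 297·1² + 63·3² + 230·4² = 4544.
c = 2t² / 4544 = 2·394² / 4544 = 68.3257.

68.326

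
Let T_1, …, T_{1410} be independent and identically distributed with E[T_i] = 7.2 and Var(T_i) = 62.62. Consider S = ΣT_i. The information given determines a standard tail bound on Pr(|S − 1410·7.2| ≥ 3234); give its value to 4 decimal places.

With mean and variance of each term known, Chebyshev's inequality bounds the deviation of the sum (or sample mean).
Var(S) = n·Var(T_i) = 1410·62.62 = 88294.2.
Chebyshev: Pr(|S − 1410·7.2| ≥ 3234) ≤ Var(S)/3234² = 88294.2/10458756 = 0.0084.

0.0084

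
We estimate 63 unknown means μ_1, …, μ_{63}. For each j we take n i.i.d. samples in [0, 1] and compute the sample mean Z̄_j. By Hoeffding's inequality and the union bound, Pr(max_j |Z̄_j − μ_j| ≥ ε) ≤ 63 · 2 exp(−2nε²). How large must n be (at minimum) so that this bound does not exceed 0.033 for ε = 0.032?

Need 2·63·exp(−2nε²) ≤ 0.033, i.e. exp(−2nε²) ≤ 0.033/126.
So 2nε² ≥ ln(126/0.033) = 8.247530.
Hence n ≥ 8.247530/(2·0.032²) = 4027.114.
The smallest integer n is 4028.

4028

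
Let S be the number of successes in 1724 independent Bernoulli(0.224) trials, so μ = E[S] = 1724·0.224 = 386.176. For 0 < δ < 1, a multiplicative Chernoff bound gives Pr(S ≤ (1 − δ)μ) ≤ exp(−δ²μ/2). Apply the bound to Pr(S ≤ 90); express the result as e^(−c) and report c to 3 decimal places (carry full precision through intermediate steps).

Write 90 = (1 − δ)μ, so δ = 1 − 90/386.176 = 0.7669456…
Then the exponent is δ²μ/2 = (μ − 90)²/(2μ) = 113.575446.

113.575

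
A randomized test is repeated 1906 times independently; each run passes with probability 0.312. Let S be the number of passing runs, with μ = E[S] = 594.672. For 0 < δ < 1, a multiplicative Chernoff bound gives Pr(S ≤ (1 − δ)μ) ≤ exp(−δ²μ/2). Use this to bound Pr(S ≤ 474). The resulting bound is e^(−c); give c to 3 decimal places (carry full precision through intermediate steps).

12.243

Write 474 = (1 − δ)μ, so δ = 1 − 474/594.672 = 0.2029219…
Then the exponent is δ²μ/2 = (μ − 474)²/(2μ) = 12.243499.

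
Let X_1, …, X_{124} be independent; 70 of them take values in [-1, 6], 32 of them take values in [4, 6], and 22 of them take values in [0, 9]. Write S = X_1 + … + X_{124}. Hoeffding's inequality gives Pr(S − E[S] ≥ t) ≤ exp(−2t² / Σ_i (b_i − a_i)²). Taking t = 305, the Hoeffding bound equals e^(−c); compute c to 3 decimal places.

Σ(b_i − a_i)² = 70·7² + 32·2² + 22·9² = 5340.
c = 2t² / 5340 = 2·305² / 5340 = 34.8408.

34.841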